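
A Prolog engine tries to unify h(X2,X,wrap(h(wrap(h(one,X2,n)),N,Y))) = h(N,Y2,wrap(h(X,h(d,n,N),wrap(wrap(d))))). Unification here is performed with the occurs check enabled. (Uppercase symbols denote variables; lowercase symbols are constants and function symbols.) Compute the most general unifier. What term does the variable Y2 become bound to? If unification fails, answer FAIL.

Decompose h/3: X2 = N,  X = Y2,  wrap(h(wrap(h(one,X2,n)),N,Y)) = wrap(h(X,h(d,n,N),wrap(wrap(d)))).
Bind X2 := N; substituting into the one remaining equation that mentions X2 gives: wrap(h(wrap(h(one,N,n)),N,Y)) = wrap(h(X,h(d,n,N),wrap(wrap(d)))).
Bind X := Y2; substituting into the remaining equation gives: wrap(h(wrap(h(one,N,n)),N,Y)) = wrap(h(Y2,h(d,n,N),wrap(wrap(d)))).
Decompose wrap/1: h(wrap(h(one,N,n)),N,Y) = h(Y2,h(d,n,N),wrap(wrap(d))).
Decompose h/3: wrap(h(one,N,n)) = Y2,  N = h(d,n,N),  Y = wrap(wrap(d)).
Bind Y2 := wrap(h(one,N,n)); no other remaining equation mentions Y2. Substituting into the earlier binding gives X := wrap(h(one,N,n)).
Occurs check fails: N occurs in h(d,n,N); the equation N = h(d,n,N) has no finite solution.

FAIL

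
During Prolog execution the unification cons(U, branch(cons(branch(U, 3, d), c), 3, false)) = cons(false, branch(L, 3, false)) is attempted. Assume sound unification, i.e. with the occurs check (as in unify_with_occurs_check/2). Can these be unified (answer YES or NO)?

Decompose cons/2: U = false,  branch(cons(branch(U, 3, d), c), 3, false) = branch(L, 3, false).
Bind U := false; substituting into the remaining equation gives: branch(cons(branch(false, 3, d), c), 3, false) = branch(L, 3, false).
Decompose branch/3: cons(branch(false, 3, d), c) = L,  3 = 3,  false = false.
Bind L := cons(branch(false, 3, d), c); no other remaining equation mentions L.
Delete trivial equation 3 = 3.
Delete trivial equation false = false.
No equations remain and no clash or occurs-check failure arose, so a unifier exists.

YES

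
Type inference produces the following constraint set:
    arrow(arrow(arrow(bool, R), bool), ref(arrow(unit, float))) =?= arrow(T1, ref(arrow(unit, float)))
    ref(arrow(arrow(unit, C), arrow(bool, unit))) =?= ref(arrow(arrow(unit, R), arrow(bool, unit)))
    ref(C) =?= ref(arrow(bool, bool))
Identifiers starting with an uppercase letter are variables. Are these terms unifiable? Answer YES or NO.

Decompose arrow/2: arrow(arrow(bool, R), bool) =?= T1,  ref(arrow(unit, float)) =?= ref(arrow(unit, float)).
Bind T1 := arrow(arrow(bool, R), bool); no other remaining equation mentions T1.
Delete trivial equation ref(arrow(unit, float)) =?= ref(arrow(unit, float)).
Decompose ref/1: arrow(arrow(unit, C), arrow(bool, unit)) =?= arrow(arrow(unit, R), arrow(bool, unit)).
Decompose arrow/2: arrow(unit, C) =?= arrow(unit, R),  arrow(bool, unit) =?= arrow(bool, unit).
Decompose arrow/2: unit =?= unit,  C =?= R.
Delete trivial equation unit =?= unit.
Bind C := R; substituting into the one remaining equation that mentions C gives: ref(R) =?= ref(arrow(bool, bool)).
Delete trivial equation arrow(bool, unit) =?= arrow(bool, unit).
Decompose ref/1: R =?= arrow(bool, bool).
Bind R := arrow(bool, bool). Substituting into the earlier bindings gives T1 := arrow(arrow(bool, arrow(bool, bool)), bool), C := arrow(bool, bool).
No equations remain and no clash or occurs-check failure arose, so a unifier exists.

YES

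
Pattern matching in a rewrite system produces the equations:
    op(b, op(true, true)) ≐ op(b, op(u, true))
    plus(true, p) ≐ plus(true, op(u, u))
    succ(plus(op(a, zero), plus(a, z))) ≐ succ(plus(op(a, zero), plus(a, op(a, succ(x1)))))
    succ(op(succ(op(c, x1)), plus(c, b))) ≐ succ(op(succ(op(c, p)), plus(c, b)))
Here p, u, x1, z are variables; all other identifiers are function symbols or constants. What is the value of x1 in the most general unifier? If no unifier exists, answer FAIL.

op(true, true)

Decompose op/2: b ≐ b,  op(true, true) ≐ op(u, true).
Delete trivial equation b ≐ b.
Decompose op/2: true ≐ u,  true ≐ true.
Bind u := true; substituting into the one remaining equation that mentions u gives: plus(true, p) ≐ plus(true, op(true, true)).
Delete trivial equation true ≐ true.
Decompose plus/2: true ≐ true,  p ≐ op(true, true).
Delete trivial equation true ≐ true.
Bind p := op(true, true); substituting into the one remaining equation that mentions p gives: succ(op(succ(op(c, x1)), plus(c, b))) ≐ succ(op(succ(op(c, op(true, true))), plus(c, b))).
Decompose succ/1: plus(op(a, zero), plus(a, z)) ≐ plus(op(a, zero), plus(a, op(a, succ(x1)))).
Decompose plus/2: op(a, zero) ≐ op(a, zero),  plus(a, z) ≐ plus(a, op(a, succ(x1))).
Delete trivial equation op(a, zero) ≐ op(a, zero).
Decompose plus/2: a ≐ a,  z ≐ op(a, succ(x1)).
Delete trivial equation a ≐ a.
Bind z := op(a, succ(x1)); no other remaining equation mentions z.
Decompose succ/1: op(succ(op(c, x1)), plus(c, b)) ≐ op(succ(op(c, op(true, true))), plus(c, b)).
Decompose op/2: succ(op(c, x1)) ≐ succ(op(c, op(true, true))),  plus(c, b) ≐ plus(c, b).
Decompose succ/1: op(c, x1) ≐ op(c, op(true, true)).
Decompose op/2: c ≐ c,  x1 ≐ op(true, true).
Delete trivial equation c ≐ c.
Bind x1 := op(true, true); no other remaining equation mentions x1. Substituting into the earlier binding gives z := op(a, succ(op(true, true))).
Delete trivial equation plus(c, b) ≐ plus(c, b).
MGU = { u ↦ true, p ↦ op(true, true), z ↦ op(a, succ(op(true, true))), x1 ↦ op(true, true) }, so x1 ↦ op(true, true).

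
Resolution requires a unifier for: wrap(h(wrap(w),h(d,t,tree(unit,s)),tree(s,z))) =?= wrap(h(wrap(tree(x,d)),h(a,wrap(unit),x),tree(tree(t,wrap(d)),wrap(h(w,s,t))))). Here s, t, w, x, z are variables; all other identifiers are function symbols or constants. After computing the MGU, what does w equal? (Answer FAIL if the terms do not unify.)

FAIL

Decompose wrap/1: h(wrap(w),h(d,t,tree(unit,s)),tree(s,z)) =?= h(wrap(tree(x,d)),h(a,wrap(unit),x),tree(tree(t,wrap(d)),wrap(h(w,s,t)))).
Decompose h/3: wrap(w) =?= wrap(tree(x,d)),  h(d,t,tree(unit,s)) =?= h(a,wrap(unit),x),  tree(s,z) =?= tree(tree(t,wrap(d)),wrap(h(w,s,t))).
Decompose wrap/1: w =?= tree(x,d).
Bind w := tree(x,d); substituting into the one remaining equation that mentions w gives: tree(s,z) =?= tree(tree(t,wrap(d)),wrap(h(tree(x,d),s,t))).
Decompose h/3: d =?= a,  t =?= wrap(unit),  tree(unit,s) =?= x.
Clash: constants d and a differ; no unifier exists.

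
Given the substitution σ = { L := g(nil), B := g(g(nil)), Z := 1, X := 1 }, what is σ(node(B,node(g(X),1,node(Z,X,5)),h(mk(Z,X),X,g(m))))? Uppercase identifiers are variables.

Replace each occurrence of B with g(g(nil)).
Replace each occurrence of Z with 1.
Replace each occurrence of X with 1.
Result: node(g(g(nil)),node(g(1),1,node(1,1,5)),h(mk(1,1),1,g(m))).

node(g(g(nil)),node(g(1),1,node(1,1,5)),h(mk(1,1),1,g(m)))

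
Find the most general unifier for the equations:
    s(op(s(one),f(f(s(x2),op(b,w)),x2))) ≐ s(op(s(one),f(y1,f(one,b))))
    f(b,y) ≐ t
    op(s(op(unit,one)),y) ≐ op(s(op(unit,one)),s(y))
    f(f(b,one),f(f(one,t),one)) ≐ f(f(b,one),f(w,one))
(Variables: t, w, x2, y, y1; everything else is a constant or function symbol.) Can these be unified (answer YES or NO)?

Decompose s/1: op(s(one),f(f(s(x2),op(b,w)),x2)) ≐ op(s(one),f(y1,f(one,b))).
Decompose op/2: s(one) ≐ s(one),  f(f(s(x2),op(b,w)),x2) ≐ f(y1,f(one,b)).
Delete trivial equation s(one) ≐ s(one).
Decompose f/2: f(s(x2),op(b,w)) ≐ y1,  x2 ≐ f(one,b).
Bind y1 := f(s(x2),op(b,w)); no other remaining equation mentions y1.
Bind x2 := f(one,b); no other remaining equation mentions x2. Substituting into the earlier binding gives y1 := f(s(f(one,b)),op(b,w)).
Bind t := f(b,y); substituting into the one remaining equation that mentions t gives: f(f(b,one),f(f(one,f(b,y)),one)) ≐ f(f(b,one),f(w,one)).
Decompose op/2: s(op(unit,one)) ≐ s(op(unit,one)),  y ≐ s(y).
Delete trivial equation s(op(unit,one)) ≐ s(op(unit,one)).
Occurs check fails: y occurs in s(y); the equation y ≐ s(y) has no finite solution.

NO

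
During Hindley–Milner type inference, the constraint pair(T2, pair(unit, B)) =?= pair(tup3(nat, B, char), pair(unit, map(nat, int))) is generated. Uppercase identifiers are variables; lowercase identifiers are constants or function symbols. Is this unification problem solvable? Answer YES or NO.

Decompose pair/2: T2 =?= tup3(nat, B, char),  pair(unit, B) =?= pair(unit, map(nat, int)).
Bind T2 := tup3(nat, B, char); no other remaining equation mentions T2.
Decompose pair/2: unit =?= unit,  B =?= map(nat, int).
Delete trivial equation unit =?= unit.
Bind B := map(nat, int). Substituting into the earlier binding gives T2 := tup3(nat, map(nat, int), char).
No equations remain and no clash or occurs-check failure arose, so a unifier exists.

YES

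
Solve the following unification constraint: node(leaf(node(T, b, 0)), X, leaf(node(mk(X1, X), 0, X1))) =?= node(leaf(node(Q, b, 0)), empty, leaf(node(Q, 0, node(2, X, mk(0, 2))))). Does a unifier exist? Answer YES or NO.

YES

Decompose node/3: leaf(node(T, b, 0)) =?= leaf(node(Q, b, 0)),  X =?= empty,  leaf(node(mk(X1, X), 0, X1)) =?= leaf(node(Q, 0, node(2, X, mk(0, 2)))).
Decompose leaf/1: node(T, b, 0) =?= node(Q, b, 0).
Decompose node/3: T =?= Q,  b =?= b,  0 =?= 0.
Bind T := Q; no other remaining equation mentions T.
Delete trivial equation b =?= b.
Delete trivial equation 0 =?= 0.
Bind X := empty; substituting into the remaining equation gives: leaf(node(mk(X1, empty), 0, X1)) =?= leaf(node(Q, 0, node(2, empty, mk(0, 2)))).
Decompose leaf/1: node(mk(X1, empty), 0, X1) =?= node(Q, 0, node(2, empty, mk(0, 2))).
Decompose node/3: mk(X1, empty) =?= Q,  0 =?= 0,  X1 =?= node(2, empty, mk(0, 2)).
Bind Q := mk(X1, empty); no other remaining equation mentions Q. Substituting into the earlier binding gives T := mk(X1, empty).
Delete trivial equation 0 =?= 0.
Bind X1 := node(2, empty, mk(0, 2)). Substituting into the earlier bindings gives T := mk(node(2, empty, mk(0, 2)), empty), Q := mk(node(2, empty, mk(0, 2)), empty).
No equations remain and no clash or occurs-check failure arose, so a unifier exists.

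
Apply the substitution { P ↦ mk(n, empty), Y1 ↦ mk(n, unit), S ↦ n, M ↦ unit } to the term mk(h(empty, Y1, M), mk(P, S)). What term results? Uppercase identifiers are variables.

mk(h(empty, mk(n, unit), unit), mk(mk(n, empty), n))

Replace each occurrence of P with mk(n, empty).
Replace each occurrence of Y1 with mk(n, unit).
Replace each occurrence of S with n.
Replace each occurrence of M with unit.
Result: mk(h(empty, mk(n, unit), unit), mk(mk(n, empty), n)).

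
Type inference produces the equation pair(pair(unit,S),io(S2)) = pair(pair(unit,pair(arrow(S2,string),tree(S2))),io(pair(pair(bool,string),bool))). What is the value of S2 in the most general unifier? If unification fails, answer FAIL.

pair(pair(bool,string),bool)

Decompose pair/2: pair(unit,S) = pair(unit,pair(arrow(S2,string),tree(S2))),  io(S2) = io(pair(pair(bool,string),bool)).
Decompose pair/2: unit = unit,  S = pair(arrow(S2,string),tree(S2)).
Delete trivial equation unit = unit.
Bind S := pair(arrow(S2,string),tree(S2)); no other remaining equation mentions S.
Decompose io/1: S2 = pair(pair(bool,string),bool).
Bind S2 := pair(pair(bool,string),bool). Substituting into the earlier binding gives S := pair(arrow(pair(pair(bool,string),bool),string),tree(pair(pair(bool,string),bool))).
MGU = { S ↦ pair(arrow(pair(pair(bool,string),bool),string),tree(pair(pair(bool,string),bool))), S2 ↦ pair(pair(bool,string),bool) }, so S2 ↦ pair(pair(bool,string),bool).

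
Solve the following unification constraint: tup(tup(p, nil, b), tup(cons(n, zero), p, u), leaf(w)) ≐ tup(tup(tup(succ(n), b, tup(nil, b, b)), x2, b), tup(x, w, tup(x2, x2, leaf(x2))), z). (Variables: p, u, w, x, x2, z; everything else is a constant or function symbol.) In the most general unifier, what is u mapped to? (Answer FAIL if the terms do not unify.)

tup(nil, nil, leaf(nil))

Decompose tup/3: tup(p, nil, b) ≐ tup(tup(succ(n), b, tup(nil, b, b)), x2, b),  tup(cons(n, zero), p, u) ≐ tup(x, w, tup(x2, x2, leaf(x2))),  leaf(w) ≐ z.
Decompose tup/3: p ≐ tup(succ(n), b, tup(nil, b, b)),  nil ≐ x2,  b ≐ b.
Bind p := tup(succ(n), b, tup(nil, b, b)); substituting into the one remaining equation that mentions p gives: tup(cons(n, zero), tup(succ(n), b, tup(nil, b, b)), u) ≐ tup(x, w, tup(x2, x2, leaf(x2))).
Bind x2 := nil; substituting into the one remaining equation that mentions x2 gives: tup(cons(n, zero), tup(succ(n), b, tup(nil, b, b)), u) ≐ tup(x, w, tup(nil, nil, leaf(nil))).
Delete trivial equation b ≐ b.
Decompose tup/3: cons(n, zero) ≐ x,  tup(succ(n), b, tup(nil, b, b)) ≐ w,  u ≐ tup(nil, nil, leaf(nil)).
Bind x := cons(n, zero); no other remaining equation mentions x.
Bind w := tup(succ(n), b, tup(nil, b, b)); substituting into the one remaining equation that mentions w gives: leaf(tup(succ(n), b, tup(nil, b, b))) ≐ z.
Bind u := tup(nil, nil, leaf(nil)); no other remaining equation mentions u.
Bind z := leaf(tup(succ(n), b, tup(nil, b, b))).
MGU = { p ↦ tup(succ(n), b, tup(nil, b, b)), x2 ↦ nil, x ↦ cons(n, zero), w ↦ tup(succ(n), b, tup(nil, b, b)), u ↦ tup(nil, nil, leaf(nil)), z ↦ leaf(tup(succ(n), b, tup(nil, b, b))) }, so u ↦ tup(nil, nil, leaf(nil)).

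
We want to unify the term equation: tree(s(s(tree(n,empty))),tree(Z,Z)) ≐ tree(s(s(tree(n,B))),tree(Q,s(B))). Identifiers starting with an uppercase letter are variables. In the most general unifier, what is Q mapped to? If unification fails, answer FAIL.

s(empty)

Decompose tree/2: s(s(tree(n,empty))) ≐ s(s(tree(n,B))),  tree(Z,Z) ≐ tree(Q,s(B)).
Decompose s/1: s(tree(n,empty)) ≐ s(tree(n,B)).
Decompose s/1: tree(n,empty) ≐ tree(n,B).
Decompose tree/2: n ≐ n,  empty ≐ B.
Delete trivial equation n ≐ n.
Bind B := empty; substituting into the remaining equation gives: tree(Z,Z) ≐ tree(Q,s(empty)).
Decompose tree/2: Z ≐ Q,  Z ≐ s(empty).
Bind Z := Q; substituting into the remaining equation gives: Q ≐ s(empty).
Bind Q := s(empty). Substituting into the earlier binding gives Z := s(empty).
MGU = { B := empty, Z := s(empty), Q := s(empty) }, so Q := s(empty).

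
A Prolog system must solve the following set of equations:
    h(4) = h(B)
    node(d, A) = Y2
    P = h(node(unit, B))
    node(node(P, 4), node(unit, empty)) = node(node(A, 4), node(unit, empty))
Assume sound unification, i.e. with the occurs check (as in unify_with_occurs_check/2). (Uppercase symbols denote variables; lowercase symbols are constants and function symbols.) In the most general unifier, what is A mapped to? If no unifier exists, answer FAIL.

h(node(unit, 4))

Decompose h/1: 4 = B.
Bind B := 4; substituting into the one remaining equation that mentions B gives: P = h(node(unit, 4)).
Bind Y2 := node(d, A); no other remaining equation mentions Y2.
Bind P := h(node(unit, 4)); substituting into the remaining equation gives: node(node(h(node(unit, 4)), 4), node(unit, empty)) = node(node(A, 4), node(unit, empty)).
Decompose node/2: node(h(node(unit, 4)), 4) = node(A, 4),  node(unit, empty) = node(unit, empty).
Decompose node/2: h(node(unit, 4)) = A,  4 = 4.
Bind A := h(node(unit, 4)); no other remaining equation mentions A. Substituting into the earlier binding gives Y2 := node(d, h(node(unit, 4))).
Delete trivial equation 4 = 4.
Delete trivial equation node(unit, empty) = node(unit, empty).
MGU = { B = 4, Y2 = node(d, h(node(unit, 4))), P = h(node(unit, 4)), A = h(node(unit, 4)) }, so A = h(node(unit, 4)).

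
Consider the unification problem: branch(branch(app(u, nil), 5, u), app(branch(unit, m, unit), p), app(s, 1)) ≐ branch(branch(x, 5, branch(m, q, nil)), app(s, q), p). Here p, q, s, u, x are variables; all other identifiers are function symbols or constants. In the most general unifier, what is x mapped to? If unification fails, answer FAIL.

app(branch(m, app(branch(unit, m, unit), 1), nil), nil)

Decompose branch/3: branch(app(u, nil), 5, u) ≐ branch(x, 5, branch(m, q, nil)),  app(branch(unit, m, unit), p) ≐ app(s, q),  app(s, 1) ≐ p.
Decompose branch/3: app(u, nil) ≐ x,  5 ≐ 5,  u ≐ branch(m, q, nil).
Bind x := app(u, nil); no other remaining equation mentions x.
Delete trivial equation 5 ≐ 5.
Bind u := branch(m, q, nil); no other remaining equation mentions u. Substituting into the earlier binding gives x := app(branch(m, q, nil), nil).
Decompose app/2: branch(unit, m, unit) ≐ s,  p ≐ q.
Bind s := branch(unit, m, unit); substituting into the one remaining equation that mentions s gives: app(branch(unit, m, unit), 1) ≐ p.
Bind p := q; substituting into the remaining equation gives: app(branch(unit, m, unit), 1) ≐ q.
Bind q := app(branch(unit, m, unit), 1). Substituting into the earlier bindings gives x := app(branch(m, app(branch(unit, m, unit), 1), nil), nil), u := branch(m, app(branch(unit, m, unit), 1), nil), p := app(branch(unit, m, unit), 1).
MGU = { x -> app(branch(m, app(branch(unit, m, unit), 1), nil), nil), u -> branch(m, app(branch(unit, m, unit), 1), nil), s -> branch(unit, m, unit), p -> app(branch(unit, m, unit), 1), q -> app(branch(unit, m, unit), 1) }, so x -> app(branch(m, app(branch(unit, m, unit), 1), nil), nil).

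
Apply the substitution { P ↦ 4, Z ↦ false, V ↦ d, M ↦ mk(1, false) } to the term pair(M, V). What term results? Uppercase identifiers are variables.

pair(mk(1, false), d)

Replace each occurrence of V with d.
Replace each occurrence of M with mk(1, false).
Result: pair(mk(1, false), d).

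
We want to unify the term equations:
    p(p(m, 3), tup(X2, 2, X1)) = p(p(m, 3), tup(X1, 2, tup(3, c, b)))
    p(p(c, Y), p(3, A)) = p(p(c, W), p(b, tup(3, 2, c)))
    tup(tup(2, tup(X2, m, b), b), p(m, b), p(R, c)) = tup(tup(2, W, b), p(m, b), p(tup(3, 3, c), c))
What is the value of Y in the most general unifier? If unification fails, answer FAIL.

Decompose p/2: p(m, 3) = p(m, 3),  tup(X2, 2, X1) = tup(X1, 2, tup(3, c, b)).
Delete trivial equation p(m, 3) = p(m, 3).
Decompose tup/3: X2 = X1,  2 = 2,  X1 = tup(3, c, b).
Bind X2 := X1; substituting into the one remaining equation that mentions X2 gives: tup(tup(2, tup(X1, m, b), b), p(m, b), p(R, c)) = tup(tup(2, W, b), p(m, b), p(tup(3, 3, c), c)).
Delete trivial equation 2 = 2.
Bind X1 := tup(3, c, b); substituting into the one remaining equation that mentions X1 gives: tup(tup(2, tup(tup(3, c, b), m, b), b), p(m, b), p(R, c)) = tup(tup(2, W, b), p(m, b), p(tup(3, 3, c), c)). Substituting into the earlier binding gives X2 := tup(3, c, b).
Decompose p/2: p(c, Y) = p(c, W),  p(3, A) = p(b, tup(3, 2, c)).
Decompose p/2: c = c,  Y = W.
Delete trivial equation c = c.
Bind Y := W; no other remaining equation mentions Y.
Decompose p/2: 3 = b,  A = tup(3, 2, c).
Clash: constants 3 and b differ; no unifier exists.

FAIL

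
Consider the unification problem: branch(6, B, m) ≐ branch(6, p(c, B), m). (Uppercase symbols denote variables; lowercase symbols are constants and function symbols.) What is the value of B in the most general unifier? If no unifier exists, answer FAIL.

Decompose branch/3: 6 ≐ 6,  B ≐ p(c, B),  m ≐ m.
Delete trivial equation 6 ≐ 6.
Occurs check fails: B occurs in p(c, B); the equation B ≐ p(c, B) has no finite solution.

FAIL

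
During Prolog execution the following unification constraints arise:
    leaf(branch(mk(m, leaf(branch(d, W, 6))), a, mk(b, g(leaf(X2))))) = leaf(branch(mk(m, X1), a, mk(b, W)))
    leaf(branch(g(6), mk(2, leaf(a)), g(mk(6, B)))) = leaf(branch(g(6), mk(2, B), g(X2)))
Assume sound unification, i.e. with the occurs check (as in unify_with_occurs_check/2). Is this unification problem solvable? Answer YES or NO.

Decompose leaf/1: branch(mk(m, leaf(branch(d, W, 6))), a, mk(b, g(leaf(X2)))) = branch(mk(m, X1), a, mk(b, W)).
Decompose branch/3: mk(m, leaf(branch(d, W, 6))) = mk(m, X1),  a = a,  mk(b, g(leaf(X2))) = mk(b, W).
Decompose mk/2: m = m,  leaf(branch(d, W, 6)) = X1.
Delete trivial equation m = m.
Bind X1 := leaf(branch(d, W, 6)); no other remaining equation mentions X1.
Delete trivial equation a = a.
Decompose mk/2: b = b,  g(leaf(X2)) = W.
Delete trivial equation b = b.
Bind W := g(leaf(X2)); no other remaining equation mentions W. Substituting into the earlier binding gives X1 := leaf(branch(d, g(leaf(X2)), 6)).
Decompose leaf/1: branch(g(6), mk(2, leaf(a)), g(mk(6, B))) = branch(g(6), mk(2, B), g(X2)).
Decompose branch/3: g(6) = g(6),  mk(2, leaf(a)) = mk(2, B),  g(mk(6, B)) = g(X2).
Delete trivial equation g(6) = g(6).
Decompose mk/2: 2 = 2,  leaf(a) = B.
Delete trivial equation 2 = 2.
Bind B := leaf(a); substituting into the remaining equation gives: g(mk(6, leaf(a))) = g(X2).
Decompose g/1: mk(6, leaf(a)) = X2.
Bind X2 := mk(6, leaf(a)). Substituting into the earlier bindings gives X1 := leaf(branch(d, g(leaf(mk(6, leaf(a)))), 6)), W := g(leaf(mk(6, leaf(a)))).
No equations remain and no clash or occurs-check failure arose, so a unifier exists.

YES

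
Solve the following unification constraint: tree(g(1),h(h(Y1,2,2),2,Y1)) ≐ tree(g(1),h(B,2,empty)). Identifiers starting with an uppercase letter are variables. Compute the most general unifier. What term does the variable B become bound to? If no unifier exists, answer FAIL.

Decompose tree/2: g(1) ≐ g(1),  h(h(Y1,2,2),2,Y1) ≐ h(B,2,empty).
Delete trivial equation g(1) ≐ g(1).
Decompose h/3: h(Y1,2,2) ≐ B,  2 ≐ 2,  Y1 ≐ empty.
Bind B := h(Y1,2,2); no other remaining equation mentions B.
Delete trivial equation 2 ≐ 2.
Bind Y1 := empty. Substituting into the earlier binding gives B := h(empty,2,2).
MGU = { B ↦ h(empty,2,2), Y1 ↦ empty }, so B ↦ h(empty,2,2).

h(empty,2,2)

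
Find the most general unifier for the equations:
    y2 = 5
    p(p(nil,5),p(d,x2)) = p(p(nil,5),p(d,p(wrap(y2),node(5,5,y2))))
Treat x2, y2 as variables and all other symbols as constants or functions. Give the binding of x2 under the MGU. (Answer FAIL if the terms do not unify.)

p(wrap(5),node(5,5,5))

Bind y2 := 5; substituting into the remaining equation gives: p(p(nil,5),p(d,x2)) = p(p(nil,5),p(d,p(wrap(5),node(5,5,5)))).
Decompose p/2: p(nil,5) = p(nil,5),  p(d,x2) = p(d,p(wrap(5),node(5,5,5))).
Delete trivial equation p(nil,5) = p(nil,5).
Decompose p/2: d = d,  x2 = p(wrap(5),node(5,5,5)).
Delete trivial equation d = d.
Bind x2 := p(wrap(5),node(5,5,5)).
MGU = { y2 -> 5, x2 -> p(wrap(5),node(5,5,5)) }, so x2 -> p(wrap(5),node(5,5,5)).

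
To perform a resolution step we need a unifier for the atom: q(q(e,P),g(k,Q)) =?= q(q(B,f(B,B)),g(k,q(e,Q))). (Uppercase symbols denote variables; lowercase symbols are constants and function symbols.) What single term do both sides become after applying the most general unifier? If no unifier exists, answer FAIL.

Decompose q/2: q(e,P) =?= q(B,f(B,B)),  g(k,Q) =?= g(k,q(e,Q)).
Decompose q/2: e =?= B,  P =?= f(B,B).
Bind B := e; substituting into the one remaining equation that mentions B gives: P =?= f(e,e).
Bind P := f(e,e); no other remaining equation mentions P.
Decompose g/2: k =?= k,  Q =?= q(e,Q).
Delete trivial equation k =?= k.
Occurs check fails: Q occurs in q(e,Q); the equation Q =?= q(e,Q) has no finite solution.

FAIL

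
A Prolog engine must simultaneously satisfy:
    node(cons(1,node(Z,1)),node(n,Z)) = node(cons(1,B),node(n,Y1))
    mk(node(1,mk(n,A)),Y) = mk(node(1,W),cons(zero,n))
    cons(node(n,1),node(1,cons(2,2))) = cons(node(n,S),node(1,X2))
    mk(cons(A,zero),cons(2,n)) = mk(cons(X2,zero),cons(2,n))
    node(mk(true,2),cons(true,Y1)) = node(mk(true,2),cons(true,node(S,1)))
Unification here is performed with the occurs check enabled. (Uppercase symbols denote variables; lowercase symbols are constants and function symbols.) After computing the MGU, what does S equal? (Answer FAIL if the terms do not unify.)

1

Decompose node/2: cons(1,node(Z,1)) = cons(1,B),  node(n,Z) = node(n,Y1).
Decompose cons/2: 1 = 1,  node(Z,1) = B.
Delete trivial equation 1 = 1.
Bind B := node(Z,1); no other remaining equation mentions B.
Decompose node/2: n = n,  Z = Y1.
Delete trivial equation n = n.
Bind Z := Y1; no other remaining equation mentions Z. Substituting into the earlier binding gives B := node(Y1,1).
Decompose mk/2: node(1,mk(n,A)) = node(1,W),  Y = cons(zero,n).
Decompose node/2: 1 = 1,  mk(n,A) = W.
Delete trivial equation 1 = 1.
Bind W := mk(n,A); no other remaining equation mentions W.
Bind Y := cons(zero,n); no other remaining equation mentions Y.
Decompose cons/2: node(n,1) = node(n,S),  node(1,cons(2,2)) = node(1,X2).
Decompose node/2: n = n,  1 = S.
Delete trivial equation n = n.
Bind S := 1; substituting into the one remaining equation that mentions S gives: node(mk(true,2),cons(true,Y1)) = node(mk(true,2),cons(true,node(1,1))).
Decompose node/2: 1 = 1,  cons(2,2) = X2.
Delete trivial equation 1 = 1.
Bind X2 := cons(2,2); substituting into the one remaining equation that mentions X2 gives: mk(cons(A,zero),cons(2,n)) = mk(cons(cons(2,2),zero),cons(2,n)).
Decompose mk/2: cons(A,zero) = cons(cons(2,2),zero),  cons(2,n) = cons(2,n).
Decompose cons/2: A = cons(2,2),  zero = zero.
Bind A := cons(2,2); no other remaining equation mentions A. Substituting into the earlier binding gives W := mk(n,cons(2,2)).
Delete trivial equation zero = zero.
Delete trivial equation cons(2,n) = cons(2,n).
Decompose node/2: mk(true,2) = mk(true,2),  cons(true,Y1) = cons(true,node(1,1)).
Delete trivial equation mk(true,2) = mk(true,2).
Decompose cons/2: true = true,  Y1 = node(1,1).
Delete trivial equation true = true.
Bind Y1 := node(1,1). Substituting into the earlier bindings gives B := node(node(1,1),1), Z := node(1,1).
MGU = { B = node(node(1,1),1), Z = node(1,1), W = mk(n,cons(2,2)), Y = cons(zero,n), S = 1, X2 = cons(2,2), A = cons(2,2), Y1 = node(1,1) }, so S = 1.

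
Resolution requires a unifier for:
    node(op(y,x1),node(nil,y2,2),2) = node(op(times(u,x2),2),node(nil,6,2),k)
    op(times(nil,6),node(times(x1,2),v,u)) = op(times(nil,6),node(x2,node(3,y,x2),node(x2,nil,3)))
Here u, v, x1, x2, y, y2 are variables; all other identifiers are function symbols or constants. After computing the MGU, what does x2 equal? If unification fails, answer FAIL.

FAIL

Decompose node/3: op(y,x1) = op(times(u,x2),2),  node(nil,y2,2) = node(nil,6,2),  2 = k.
Decompose op/2: y = times(u,x2),  x1 = 2.
Bind y := times(u,x2); substituting into the one remaining equation that mentions y gives: op(times(nil,6),node(times(x1,2),v,u)) = op(times(nil,6),node(x2,node(3,times(u,x2),x2),node(x2,nil,3))).
Bind x1 := 2; substituting into the one remaining equation that mentions x1 gives: op(times(nil,6),node(times(2,2),v,u)) = op(times(nil,6),node(x2,node(3,times(u,x2),x2),node(x2,nil,3))).
Decompose node/3: nil = nil,  y2 = 6,  2 = 2.
Delete trivial equation nil = nil.
Bind y2 := 6; no other remaining equation mentions y2.
Delete trivial equation 2 = 2.
Clash: constants 2 and k differ; no unifier exists.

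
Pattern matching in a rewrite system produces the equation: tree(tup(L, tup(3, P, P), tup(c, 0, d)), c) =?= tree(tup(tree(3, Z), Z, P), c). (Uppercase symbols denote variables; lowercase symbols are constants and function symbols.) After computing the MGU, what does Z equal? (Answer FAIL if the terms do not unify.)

Decompose tree/2: tup(L, tup(3, P, P), tup(c, 0, d)) =?= tup(tree(3, Z), Z, P),  c =?= c.
Decompose tup/3: L =?= tree(3, Z),  tup(3, P, P) =?= Z,  tup(c, 0, d) =?= P.
Bind L := tree(3, Z); no other remaining equation mentions L.
Bind Z := tup(3, P, P); no other remaining equation mentions Z. Substituting into the earlier binding gives L := tree(3, tup(3, P, P)).
Bind P := tup(c, 0, d); no other remaining equation mentions P. Substituting into the earlier bindings gives L := tree(3, tup(3, tup(c, 0, d), tup(c, 0, d))), Z := tup(3, tup(c, 0, d), tup(c, 0, d)).
Delete trivial equation c =?= c.
MGU = { L ↦ tree(3, tup(3, tup(c, 0, d), tup(c, 0, d))), Z ↦ tup(3, tup(c, 0, d), tup(c, 0, d)), P ↦ tup(c, 0, d) }, so Z ↦ tup(3, tup(c, 0, d), tup(c, 0, d)).

tup(3, tup(c, 0, d), tup(c, 0, d))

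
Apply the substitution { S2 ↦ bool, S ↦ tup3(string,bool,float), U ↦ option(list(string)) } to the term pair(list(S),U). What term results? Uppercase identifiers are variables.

Replace each occurrence of S with tup3(string,bool,float).
Replace each occurrence of U with option(list(string)).
Result: pair(list(tup3(string,bool,float)),option(list(string))).

pair(list(tup3(string,bool,float)),option(list(string)))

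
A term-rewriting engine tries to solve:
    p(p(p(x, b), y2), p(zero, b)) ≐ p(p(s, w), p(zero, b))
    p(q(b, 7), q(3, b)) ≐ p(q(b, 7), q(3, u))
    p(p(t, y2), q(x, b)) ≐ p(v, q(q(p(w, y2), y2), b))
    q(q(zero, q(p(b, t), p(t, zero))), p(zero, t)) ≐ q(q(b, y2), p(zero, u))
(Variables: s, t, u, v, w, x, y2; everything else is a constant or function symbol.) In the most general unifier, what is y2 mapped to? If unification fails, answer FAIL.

FAIL

Decompose p/2: p(p(x, b), y2) ≐ p(s, w),  p(zero, b) ≐ p(zero, b).
Decompose p/2: p(x, b) ≐ s,  y2 ≐ w.
Bind s := p(x, b); no other remaining equation mentions s.
Bind y2 := w; substituting into the 2 remaining equations that mention y2 gives: p(p(t, w), q(x, b)) ≐ p(v, q(q(p(w, w), w), b)),  q(q(zero, q(p(b, t), p(t, zero))), p(zero, t)) ≐ q(q(b, w), p(zero, u)).
Delete trivial equation p(zero, b) ≐ p(zero, b).
Decompose p/2: q(b, 7) ≐ q(b, 7),  q(3, b) ≐ q(3, u).
Delete trivial equation q(b, 7) ≐ q(b, 7).
Decompose q/2: 3 ≐ 3,  b ≐ u.
Delete trivial equation 3 ≐ 3.
Bind u := b; substituting into the one remaining equation that mentions u gives: q(q(zero, q(p(b, t), p(t, zero))), p(zero, t)) ≐ q(q(b, w), p(zero, b)).
Decompose p/2: p(t, w) ≐ v,  q(x, b) ≐ q(q(p(w, w), w), b).
Bind v := p(t, w); no other remaining equation mentions v.
Decompose q/2: x ≐ q(p(w, w), w),  b ≐ b.
Bind x := q(p(w, w), w); no other remaining equation mentions x. Substituting into the earlier binding gives s := p(q(p(w, w), w), b).
Delete trivial equation b ≐ b.
Decompose q/2: q(zero, q(p(b, t), p(t, zero))) ≐ q(b, w),  p(zero, t) ≐ p(zero, b).
Decompose q/2: zero ≐ b,  q(p(b, t), p(t, zero)) ≐ w.
Clash: constants zero and b differ; no unifier exists.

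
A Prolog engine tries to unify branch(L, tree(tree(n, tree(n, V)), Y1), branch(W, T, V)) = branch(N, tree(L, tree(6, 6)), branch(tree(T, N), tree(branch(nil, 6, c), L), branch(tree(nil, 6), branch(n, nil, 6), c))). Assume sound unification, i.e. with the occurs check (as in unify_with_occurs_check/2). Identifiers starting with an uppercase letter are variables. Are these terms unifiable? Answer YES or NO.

YES

Decompose branch/3: L = N,  tree(tree(n, tree(n, V)), Y1) = tree(L, tree(6, 6)),  branch(W, T, V) = branch(tree(T, N), tree(branch(nil, 6, c), L), branch(tree(nil, 6), branch(n, nil, 6), c)).
Bind L := N; substituting into the remaining equations gives: tree(tree(n, tree(n, V)), Y1) = tree(N, tree(6, 6)),  branch(W, T, V) = branch(tree(T, N), tree(branch(nil, 6, c), N), branch(tree(nil, 6), branch(n, nil, 6), c)).
Decompose tree/2: tree(n, tree(n, V)) = N,  Y1 = tree(6, 6).
Bind N := tree(n, tree(n, V)); substituting into the one remaining equation that mentions N gives: branch(W, T, V) = branch(tree(T, tree(n, tree(n, V))), tree(branch(nil, 6, c), tree(n, tree(n, V))), branch(tree(nil, 6), branch(n, nil, 6), c)). Substituting into the earlier binding gives L := tree(n, tree(n, V)).
Bind Y1 := tree(6, 6); no other remaining equation mentions Y1.
Decompose branch/3: W = tree(T, tree(n, tree(n, V))),  T = tree(branch(nil, 6, c), tree(n, tree(n, V))),  V = branch(tree(nil, 6), branch(n, nil, 6), c).
Bind W := tree(T, tree(n, tree(n, V))); no other remaining equation mentions W.
Bind T := tree(branch(nil, 6, c), tree(n, tree(n, V))); no other remaining equation mentions T. Substituting into the earlier binding gives W := tree(tree(branch(nil, 6, c), tree(n, tree(n, V))), tree(n, tree(n, V))).
Bind V := branch(tree(nil, 6), branch(n, nil, 6), c). Substituting into the earlier bindings gives L := tree(n, tree(n, branch(tree(nil, 6), branch(n, nil, 6), c))), N := tree(n, tree(n, branch(tree(nil, 6), branch(n, nil, 6), c))), W := tree(tree(branch(nil, 6, c), tree(n, tree(n, branch(tree(nil, 6), branch(n, nil, 6), c)))), tree(n, tree(n, branch(tree(nil, 6), branch(n, nil, 6), c)))), T := tree(branch(nil, 6, c), tree(n, tree(n, branch(tree(nil, 6), branch(n, nil, 6), c)))).
No equations remain and no clash or occurs-check failure arose, so a unifier exists.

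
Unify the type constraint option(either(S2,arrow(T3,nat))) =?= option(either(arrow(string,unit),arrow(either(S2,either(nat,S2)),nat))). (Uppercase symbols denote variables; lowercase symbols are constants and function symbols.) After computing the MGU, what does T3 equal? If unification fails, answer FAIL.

either(arrow(string,unit),either(nat,arrow(string,unit)))

Decompose option/1: either(S2,arrow(T3,nat)) =?= either(arrow(string,unit),arrow(either(S2,either(nat,S2)),nat)).
Decompose either/2: S2 =?= arrow(string,unit),  arrow(T3,nat) =?= arrow(either(S2,either(nat,S2)),nat).
Bind S2 := arrow(string,unit); substituting into the remaining equation gives: arrow(T3,nat) =?= arrow(either(arrow(string,unit),either(nat,arrow(string,unit))),nat).
Decompose arrow/2: T3 =?= either(arrow(string,unit),either(nat,arrow(string,unit))),  nat =?= nat.
Bind T3 := either(arrow(string,unit),either(nat,arrow(string,unit))); no other remaining equation mentions T3.
Delete trivial equation nat =?= nat.
MGU = { S2 ↦ arrow(string,unit), T3 ↦ either(arrow(string,unit),either(nat,arrow(string,unit))) }, so T3 ↦ either(arrow(string,unit),either(nat,arrow(string,unit))).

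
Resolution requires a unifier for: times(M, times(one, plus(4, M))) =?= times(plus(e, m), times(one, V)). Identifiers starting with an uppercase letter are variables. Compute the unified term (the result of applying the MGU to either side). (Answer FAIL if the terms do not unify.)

Decompose times/2: M =?= plus(e, m),  times(one, plus(4, M)) =?= times(one, V).
Bind M := plus(e, m); substituting into the remaining equation gives: times(one, plus(4, plus(e, m))) =?= times(one, V).
Decompose times/2: one =?= one,  plus(4, plus(e, m)) =?= V.
Delete trivial equation one =?= one.
Bind V := plus(4, plus(e, m)).
Applying the MGU to either side gives times(plus(e, m), times(one, plus(4, plus(e, m)))).

times(plus(e, m), times(one, plus(4, plus(e, m))))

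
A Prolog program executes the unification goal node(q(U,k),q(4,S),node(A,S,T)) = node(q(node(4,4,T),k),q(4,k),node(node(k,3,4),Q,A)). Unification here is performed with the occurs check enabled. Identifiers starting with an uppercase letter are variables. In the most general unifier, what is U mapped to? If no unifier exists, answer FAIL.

Decompose node/3: q(U,k) = q(node(4,4,T),k),  q(4,S) = q(4,k),  node(A,S,T) = node(node(k,3,4),Q,A).
Decompose q/2: U = node(4,4,T),  k = k.
Bind U := node(4,4,T); no other remaining equation mentions U.
Delete trivial equation k = k.
Decompose q/2: 4 = 4,  S = k.
Delete trivial equation 4 = 4.
Bind S := k; substituting into the remaining equation gives: node(A,k,T) = node(node(k,3,4),Q,A).
Decompose node/3: A = node(k,3,4),  k = Q,  T = A.
Bind A := node(k,3,4); substituting into the one remaining equation that mentions A gives: T = node(k,3,4).
Bind Q := k; no other remaining equation mentions Q.
Bind T := node(k,3,4). Substituting into the earlier binding gives U := node(4,4,node(k,3,4)).
MGU = { U ↦ node(4,4,node(k,3,4)), S ↦ k, A ↦ node(k,3,4), Q ↦ k, T ↦ node(k,3,4) }, so U ↦ node(4,4,node(k,3,4)).

node(4,4,node(k,3,4))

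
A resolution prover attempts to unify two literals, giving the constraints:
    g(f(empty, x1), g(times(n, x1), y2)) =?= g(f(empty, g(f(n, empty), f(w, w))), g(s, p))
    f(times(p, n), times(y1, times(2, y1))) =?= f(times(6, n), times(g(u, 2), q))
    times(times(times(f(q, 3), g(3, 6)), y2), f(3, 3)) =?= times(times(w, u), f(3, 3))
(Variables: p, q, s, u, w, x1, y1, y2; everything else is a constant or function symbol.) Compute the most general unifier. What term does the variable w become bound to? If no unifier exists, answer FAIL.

times(f(times(2, g(6, 2)), 3), g(3, 6))

Decompose g/2: f(empty, x1) =?= f(empty, g(f(n, empty), f(w, w))),  g(times(n, x1), y2) =?= g(s, p).
Decompose f/2: empty =?= empty,  x1 =?= g(f(n, empty), f(w, w)).
Delete trivial equation empty =?= empty.
Bind x1 := g(f(n, empty), f(w, w)); substituting into the one remaining equation that mentions x1 gives: g(times(n, g(f(n, empty), f(w, w))), y2) =?= g(s, p).
Decompose g/2: times(n, g(f(n, empty), f(w, w))) =?= s,  y2 =?= p.
Bind s := times(n, g(f(n, empty), f(w, w))); no other remaining equation mentions s.
Bind y2 := p; substituting into the one remaining equation that mentions y2 gives: times(times(times(f(q, 3), g(3, 6)), p), f(3, 3)) =?= times(times(w, u), f(3, 3)).
Decompose f/2: times(p, n) =?= times(6, n),  times(y1, times(2, y1)) =?= times(g(u, 2), q).
Decompose times/2: p =?= 6,  n =?= n.
Bind p := 6; substituting into the one remaining equation that mentions p gives: times(times(times(f(q, 3), g(3, 6)), 6), f(3, 3)) =?= times(times(w, u), f(3, 3)). Substituting into the earlier binding gives y2 := 6.
Delete trivial equation n =?= n.
Decompose times/2: y1 =?= g(u, 2),  times(2, y1) =?= q.
Bind y1 := g(u, 2); substituting into the one remaining equation that mentions y1 gives: times(2, g(u, 2)) =?= q.
Bind q := times(2, g(u, 2)); substituting into the remaining equation gives: times(times(times(f(times(2, g(u, 2)), 3), g(3, 6)), 6), f(3, 3)) =?= times(times(w, u), f(3, 3)).
Decompose times/2: times(times(f(times(2, g(u, 2)), 3), g(3, 6)), 6) =?= times(w, u),  f(3, 3) =?= f(3, 3).
Decompose times/2: times(f(times(2, g(u, 2)), 3), g(3, 6)) =?= w,  6 =?= u.
Bind w := times(f(times(2, g(u, 2)), 3), g(3, 6)); no other remaining equation mentions w. Substituting into the earlier bindings gives x1 := g(f(n, empty), f(times(f(times(2, g(u, 2)), 3), g(3, 6)), times(f(times(2, g(u, 2)), 3), g(3, 6)))), s := times(n, g(f(n, empty), f(times(f(times(2, g(u, 2)), 3), g(3, 6)), times(f(times(2, g(u, 2)), 3), g(3, 6))))).
Bind u := 6; no other remaining equation mentions u. Substituting into the earlier bindings gives x1 := g(f(n, empty), f(times(f(times(2, g(6, 2)), 3), g(3, 6)), times(f(times(2, g(6, 2)), 3), g(3, 6)))), s := times(n, g(f(n, empty), f(times(f(times(2, g(6, 2)), 3), g(3, 6)), times(f(times(2, g(6, 2)), 3), g(3, 6))))), y1 := g(6, 2), q := times(2, g(6, 2)), w := times(f(times(2, g(6, 2)), 3), g(3, 6)).
Delete trivial equation f(3, 3) =?= f(3, 3).
MGU = { x1 ↦ g(f(n, empty), f(times(f(times(2, g(6, 2)), 3), g(3, 6)), times(f(times(2, g(6, 2)), 3), g(3, 6)))), s ↦ times(n, g(f(n, empty), f(times(f(times(2, g(6, 2)), 3), g(3, 6)), times(f(times(2, g(6, 2)), 3), g(3, 6))))), y2 ↦ 6, p ↦ 6, y1 ↦ g(6, 2), q ↦ times(2, g(6, 2)), w ↦ times(f(times(2, g(6, 2)), 3), g(3, 6)), u ↦ 6 }, so w ↦ times(f(times(2, g(6, 2)), 3), g(3, 6)).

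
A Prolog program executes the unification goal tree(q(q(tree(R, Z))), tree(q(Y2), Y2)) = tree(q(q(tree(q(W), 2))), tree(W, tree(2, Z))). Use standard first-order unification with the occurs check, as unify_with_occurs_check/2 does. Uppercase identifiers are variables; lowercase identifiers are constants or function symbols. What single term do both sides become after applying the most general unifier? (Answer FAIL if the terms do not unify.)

Decompose tree/2: q(q(tree(R, Z))) = q(q(tree(q(W), 2))),  tree(q(Y2), Y2) = tree(W, tree(2, Z)).
Decompose q/1: q(tree(R, Z)) = q(tree(q(W), 2)).
Decompose q/1: tree(R, Z) = tree(q(W), 2).
Decompose tree/2: R = q(W),  Z = 2.
Bind R := q(W); no other remaining equation mentions R.
Bind Z := 2; substituting into the remaining equation gives: tree(q(Y2), Y2) = tree(W, tree(2, 2)).
Decompose tree/2: q(Y2) = W,  Y2 = tree(2, 2).
Bind W := q(Y2); no other remaining equation mentions W. Substituting into the earlier binding gives R := q(q(Y2)).
Bind Y2 := tree(2, 2). Substituting into the earlier bindings gives R := q(q(tree(2, 2))), W := q(tree(2, 2)).
Applying the MGU to either side gives tree(q(q(tree(q(q(tree(2, 2))), 2))), tree(q(tree(2, 2)), tree(2, 2))).

tree(q(q(tree(q(q(tree(2, 2))), 2))), tree(q(tree(2, 2)), tree(2, 2)))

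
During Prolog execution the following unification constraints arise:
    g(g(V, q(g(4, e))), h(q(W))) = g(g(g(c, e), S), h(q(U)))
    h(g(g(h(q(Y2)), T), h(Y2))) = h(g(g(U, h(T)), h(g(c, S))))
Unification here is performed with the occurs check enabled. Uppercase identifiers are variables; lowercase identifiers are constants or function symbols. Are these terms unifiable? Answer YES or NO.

NO

Decompose g/2: g(V, q(g(4, e))) = g(g(c, e), S),  h(q(W)) = h(q(U)).
Decompose g/2: V = g(c, e),  q(g(4, e)) = S.
Bind V := g(c, e); no other remaining equation mentions V.
Bind S := q(g(4, e)); substituting into the one remaining equation that mentions S gives: h(g(g(h(q(Y2)), T), h(Y2))) = h(g(g(U, h(T)), h(g(c, q(g(4, e)))))).
Decompose h/1: q(W) = q(U).
Decompose q/1: W = U.
Bind W := U; no other remaining equation mentions W.
Decompose h/1: g(g(h(q(Y2)), T), h(Y2)) = g(g(U, h(T)), h(g(c, q(g(4, e))))).
Decompose g/2: g(h(q(Y2)), T) = g(U, h(T)),  h(Y2) = h(g(c, q(g(4, e)))).
Decompose g/2: h(q(Y2)) = U,  T = h(T).
Bind U := h(q(Y2)); no other remaining equation mentions U. Substituting into the earlier binding gives W := h(q(Y2)).
Occurs check fails: T occurs in h(T); the equation T = h(T) has no finite solution.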